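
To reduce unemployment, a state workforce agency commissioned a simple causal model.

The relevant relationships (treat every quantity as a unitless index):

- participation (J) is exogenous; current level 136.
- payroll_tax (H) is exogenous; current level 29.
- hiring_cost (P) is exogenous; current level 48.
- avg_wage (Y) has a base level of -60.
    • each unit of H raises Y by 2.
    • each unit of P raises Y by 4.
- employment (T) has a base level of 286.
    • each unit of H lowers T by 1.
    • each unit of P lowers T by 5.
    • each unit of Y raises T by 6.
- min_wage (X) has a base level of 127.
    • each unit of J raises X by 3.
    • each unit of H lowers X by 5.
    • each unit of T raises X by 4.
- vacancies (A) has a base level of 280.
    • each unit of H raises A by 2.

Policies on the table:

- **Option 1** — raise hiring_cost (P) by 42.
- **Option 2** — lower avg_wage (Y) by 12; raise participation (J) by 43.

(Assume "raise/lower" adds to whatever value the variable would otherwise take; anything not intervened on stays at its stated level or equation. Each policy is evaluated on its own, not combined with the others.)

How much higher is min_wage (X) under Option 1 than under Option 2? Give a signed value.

Option 1 (P + 42):
  J = 136
  H = 29
  P = 48 + 42 = 90
  Y = -60 + 2·29 + 4·90 = 358
  T = 286 − 29 − 5·90 + 6·358 = 1955
  X = 127 + 3·136 − 5·29 + 4·1955 = 8210
Option 2 (Y − 12, J + 43):
  J = 136 + 43 = 179
  H = 29
  P = 48
  Y = -60 + 2·29 + 4·48 (−12 from intervention) = 178
  T = 286 − 29 − 5·48 + 6·178 = 1085
  X = 127 + 3·179 − 5·29 + 4·1085 = 4859
X: 8210 − 4859 = 3351

3351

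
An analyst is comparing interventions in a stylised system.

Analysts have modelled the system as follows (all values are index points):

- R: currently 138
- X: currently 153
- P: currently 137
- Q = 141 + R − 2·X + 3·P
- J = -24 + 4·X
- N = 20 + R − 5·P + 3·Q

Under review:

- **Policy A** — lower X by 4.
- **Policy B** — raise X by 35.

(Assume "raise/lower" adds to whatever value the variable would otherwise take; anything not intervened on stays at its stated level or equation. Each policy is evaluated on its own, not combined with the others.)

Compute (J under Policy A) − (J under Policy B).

-156

Policy A (X − 4):
  X = 153 − 4 = 149
  J = -24 + 4·149 = 572
Policy B (X + 35):
  X = 153 + 35 = 188
  J = -24 + 4·188 = 728
J: 572 − 728 = -156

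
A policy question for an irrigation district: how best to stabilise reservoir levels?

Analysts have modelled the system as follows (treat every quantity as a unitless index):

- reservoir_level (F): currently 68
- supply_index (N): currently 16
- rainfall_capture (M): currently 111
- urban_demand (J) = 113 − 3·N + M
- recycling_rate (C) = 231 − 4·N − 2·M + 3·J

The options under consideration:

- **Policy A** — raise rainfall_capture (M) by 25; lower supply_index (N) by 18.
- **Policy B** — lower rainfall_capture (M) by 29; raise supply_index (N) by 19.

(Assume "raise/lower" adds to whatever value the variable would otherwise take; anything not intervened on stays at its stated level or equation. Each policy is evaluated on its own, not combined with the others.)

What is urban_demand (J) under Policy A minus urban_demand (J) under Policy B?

165

Policy A (M + 25, N − 18):
  N = 16 − 18 = -2
  M = 111 + 25 = 136
  J = 113 − 3·(-2) + 136 = 255
Policy B (M − 29, N + 19):
  N = 16 + 19 = 35
  M = 111 − 29 = 82
  J = 113 − 3·35 + 82 = 90
J: 255 − 90 = 165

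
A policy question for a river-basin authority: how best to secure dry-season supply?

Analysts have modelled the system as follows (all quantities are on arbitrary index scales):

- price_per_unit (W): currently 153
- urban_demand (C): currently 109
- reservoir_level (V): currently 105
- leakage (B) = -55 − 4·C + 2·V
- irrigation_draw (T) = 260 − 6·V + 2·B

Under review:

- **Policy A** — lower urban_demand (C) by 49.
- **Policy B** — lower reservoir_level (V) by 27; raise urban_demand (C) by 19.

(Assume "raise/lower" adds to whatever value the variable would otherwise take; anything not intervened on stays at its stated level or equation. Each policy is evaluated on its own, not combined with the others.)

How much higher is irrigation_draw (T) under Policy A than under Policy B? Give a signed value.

490

Policy A (C − 49):
  C = 109 − 49 = 60
  V = 105
  B = -55 − 4·60 + 2·105 = -85
  T = 260 − 6·105 + 2·(-85) = -540
Policy B (V − 27, C + 19):
  C = 109 + 19 = 128
  V = 105 − 27 = 78
  B = -55 − 4·128 + 2·78 = -411
  T = 260 − 6·78 + 2·(-411) = -1030
T: -540 − (-1030) = 490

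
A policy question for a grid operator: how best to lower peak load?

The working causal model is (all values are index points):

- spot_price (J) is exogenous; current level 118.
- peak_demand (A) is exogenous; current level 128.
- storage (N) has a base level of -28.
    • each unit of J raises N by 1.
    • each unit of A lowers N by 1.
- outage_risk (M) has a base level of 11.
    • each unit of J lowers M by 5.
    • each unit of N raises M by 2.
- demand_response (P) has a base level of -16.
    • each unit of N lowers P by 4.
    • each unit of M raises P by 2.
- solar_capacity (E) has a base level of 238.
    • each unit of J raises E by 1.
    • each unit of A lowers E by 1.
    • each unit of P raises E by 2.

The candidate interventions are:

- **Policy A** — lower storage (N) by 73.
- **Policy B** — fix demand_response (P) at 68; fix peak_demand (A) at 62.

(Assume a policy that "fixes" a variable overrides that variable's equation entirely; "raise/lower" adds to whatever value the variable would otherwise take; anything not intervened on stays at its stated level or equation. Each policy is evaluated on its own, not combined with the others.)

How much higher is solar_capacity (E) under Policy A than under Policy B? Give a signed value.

Policy A (N − 73):
  J = 118
  A = 128
  N = -28 + 118 − 128 (−73 from intervention) = -111
  M = 11 − 5·118 + 2·(-111) = -801
  P = -16 − 4·(-111) + 2·(-801) = -1174
  E = 238 + 118 − 128 + 2·(-1174) = -2120
Policy B (P := 68, A := 62):
  J = 118
  A = 62
  N = -28 + 118 − 62 = 28
  M = 11 − 5·118 + 2·28 = -523
  P = 68
  E = 238 + 118 − 62 + 2·68 = 430
E: -2120 − 430 = -2550

-2550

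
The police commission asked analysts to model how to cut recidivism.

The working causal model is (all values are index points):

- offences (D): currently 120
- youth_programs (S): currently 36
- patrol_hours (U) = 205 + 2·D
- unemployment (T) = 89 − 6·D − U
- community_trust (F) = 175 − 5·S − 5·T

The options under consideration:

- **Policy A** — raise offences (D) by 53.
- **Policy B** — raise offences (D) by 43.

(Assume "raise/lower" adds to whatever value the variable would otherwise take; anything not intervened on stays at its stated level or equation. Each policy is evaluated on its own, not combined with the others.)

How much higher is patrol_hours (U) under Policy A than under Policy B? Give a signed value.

Policy A (D + 53):
  D = 120 + 53 = 173
  U = 205 + 2·173 = 551
Policy B (D + 43):
  D = 120 + 43 = 163
  U = 205 + 2·163 = 531
U: 551 − 531 = 20

20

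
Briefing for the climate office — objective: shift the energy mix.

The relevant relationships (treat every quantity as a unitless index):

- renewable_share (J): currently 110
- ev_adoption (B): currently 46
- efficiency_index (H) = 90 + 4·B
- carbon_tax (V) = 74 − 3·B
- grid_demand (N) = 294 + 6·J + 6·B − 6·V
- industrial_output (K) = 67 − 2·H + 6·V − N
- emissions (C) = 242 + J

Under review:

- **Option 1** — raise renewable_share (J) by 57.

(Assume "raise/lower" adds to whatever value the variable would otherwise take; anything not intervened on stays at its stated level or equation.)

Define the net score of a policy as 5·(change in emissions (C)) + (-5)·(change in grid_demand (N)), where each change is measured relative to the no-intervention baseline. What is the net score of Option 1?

-1425

Baseline:
  J = 110
  B = 46
  V = 74 − 3·46 = -64
  N = 294 + 6·110 + 6·46 − 6·(-64) = 1614
  C = 242 + 110 = 352
Option 1 (J + 57):
  J = 110 + 57 = 167
  B = 46
  V = 74 − 3·46 = -64
  N = 294 + 6·167 + 6·46 − 6·(-64) = 1956
  C = 242 + 167 = 409
ΔC = 409 − 352 = 57; ΔN = 1956 − 1614 = 342
Score = 5·57 + (-5)·342 = -1425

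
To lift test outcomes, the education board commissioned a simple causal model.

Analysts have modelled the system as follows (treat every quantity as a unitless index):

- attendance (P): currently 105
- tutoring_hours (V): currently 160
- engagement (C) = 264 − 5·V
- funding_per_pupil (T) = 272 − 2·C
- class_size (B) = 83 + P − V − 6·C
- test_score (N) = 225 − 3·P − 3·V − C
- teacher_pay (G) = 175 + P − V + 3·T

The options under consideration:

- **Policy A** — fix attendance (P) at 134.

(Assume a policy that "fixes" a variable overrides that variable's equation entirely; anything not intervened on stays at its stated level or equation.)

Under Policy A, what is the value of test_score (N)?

-121

Policy A (P := 134):
  P = 134
  V = 160
  C = 264 − 5·160 = -536
  N = 225 − 3·134 − 3·160 − (-536) = -121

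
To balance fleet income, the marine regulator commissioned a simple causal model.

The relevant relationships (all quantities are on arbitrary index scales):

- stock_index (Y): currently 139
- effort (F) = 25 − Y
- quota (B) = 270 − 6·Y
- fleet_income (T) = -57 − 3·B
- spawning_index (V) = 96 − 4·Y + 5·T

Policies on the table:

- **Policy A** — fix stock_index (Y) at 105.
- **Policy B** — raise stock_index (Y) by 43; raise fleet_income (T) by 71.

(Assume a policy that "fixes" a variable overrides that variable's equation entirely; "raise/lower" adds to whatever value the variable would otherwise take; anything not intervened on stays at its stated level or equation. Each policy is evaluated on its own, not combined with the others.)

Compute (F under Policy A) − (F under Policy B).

Policy A (Y := 105):
  Y = 105
  F = 25 − 105 = -80
Policy B (Y + 43, T + 71):
  Y = 139 + 43 = 182
  F = 25 − 182 = -157
F: -80 − (-157) = 77

77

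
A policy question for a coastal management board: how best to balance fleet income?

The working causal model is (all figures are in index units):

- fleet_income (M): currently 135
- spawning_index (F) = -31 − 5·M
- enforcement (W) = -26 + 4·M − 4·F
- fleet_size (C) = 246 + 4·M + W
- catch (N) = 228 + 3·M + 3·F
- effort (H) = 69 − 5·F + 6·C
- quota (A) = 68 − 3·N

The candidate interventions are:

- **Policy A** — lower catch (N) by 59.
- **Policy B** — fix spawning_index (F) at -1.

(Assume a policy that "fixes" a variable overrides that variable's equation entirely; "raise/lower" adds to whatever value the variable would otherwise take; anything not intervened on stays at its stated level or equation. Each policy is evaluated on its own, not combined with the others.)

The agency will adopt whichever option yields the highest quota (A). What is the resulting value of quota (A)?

4700

Policy A (N − 59):
  M = 135
  F = -31 − 5·135 = -706
  N = 228 + 3·135 + 3·(-706) (−59 from intervention) = -1544
  A = 68 − 3·(-1544) = 4700
Policy B (F := -1):
  M = 135
  F = -1
  N = 228 + 3·135 + 3·(-1) = 630
  A = 68 − 3·630 = -1822
Comparing — Policy A: A=4700, Policy B: A=-1822. Highest is 4700 (Policy A).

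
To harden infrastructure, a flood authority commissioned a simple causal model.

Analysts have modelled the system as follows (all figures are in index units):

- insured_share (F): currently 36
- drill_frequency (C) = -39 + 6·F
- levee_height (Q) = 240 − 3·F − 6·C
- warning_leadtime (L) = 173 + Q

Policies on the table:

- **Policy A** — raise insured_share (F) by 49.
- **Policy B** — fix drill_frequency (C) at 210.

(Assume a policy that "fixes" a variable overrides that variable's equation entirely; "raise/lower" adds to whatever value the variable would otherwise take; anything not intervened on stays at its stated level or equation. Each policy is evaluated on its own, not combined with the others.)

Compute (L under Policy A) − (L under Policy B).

Policy A (F + 49):
  F = 36 + 49 = 85
  C = -39 + 6·85 = 471
  Q = 240 − 3·85 − 6·471 = -2841
  L = 173 + (-2841) = -2668
Policy B (C := 210):
  F = 36
  C = 210
  Q = 240 − 3·36 − 6·210 = -1128
  L = 173 + (-1128) = -955
L: -2668 − (-955) = -1713

-1713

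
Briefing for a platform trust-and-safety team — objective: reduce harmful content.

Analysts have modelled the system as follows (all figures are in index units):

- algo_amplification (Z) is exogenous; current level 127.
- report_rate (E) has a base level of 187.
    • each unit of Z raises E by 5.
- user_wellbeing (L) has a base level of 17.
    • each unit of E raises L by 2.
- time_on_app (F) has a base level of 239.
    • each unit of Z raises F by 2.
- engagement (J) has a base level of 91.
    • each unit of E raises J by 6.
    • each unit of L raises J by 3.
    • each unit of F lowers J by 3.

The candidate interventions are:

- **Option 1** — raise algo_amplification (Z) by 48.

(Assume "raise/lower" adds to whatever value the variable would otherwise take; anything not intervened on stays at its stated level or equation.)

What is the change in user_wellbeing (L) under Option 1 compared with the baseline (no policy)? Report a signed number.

480

Baseline:
  Z = 127
  E = 187 + 5·127 = 822
  L = 17 + 2·822 = 1661
Option 1 (Z + 48):
  Z = 127 + 48 = 175
  E = 187 + 5·175 = 1062
  L = 17 + 2·1062 = 2141
Change in L: 2141 − 1661 = 480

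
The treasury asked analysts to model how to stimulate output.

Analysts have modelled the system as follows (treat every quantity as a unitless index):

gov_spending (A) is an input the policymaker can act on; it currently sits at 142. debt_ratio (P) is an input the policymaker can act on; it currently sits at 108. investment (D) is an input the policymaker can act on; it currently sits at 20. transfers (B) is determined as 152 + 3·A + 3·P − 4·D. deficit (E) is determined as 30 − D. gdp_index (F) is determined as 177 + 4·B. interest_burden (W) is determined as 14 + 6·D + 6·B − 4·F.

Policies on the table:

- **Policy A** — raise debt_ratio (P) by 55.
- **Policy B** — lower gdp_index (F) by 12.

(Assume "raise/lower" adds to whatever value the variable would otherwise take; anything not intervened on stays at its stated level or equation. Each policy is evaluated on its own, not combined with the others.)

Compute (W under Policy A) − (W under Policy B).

Policy A (P + 55):
  A = 142
  P = 108 + 55 = 163
  D = 20
  B = 152 + 3·142 + 3·163 − 4·20 = 987
  F = 177 + 4·987 = 4125
  W = 14 + 6·20 + 6·987 − 4·4125 = -10444
Policy B (F − 12):
  A = 142
  P = 108
  D = 20
  B = 152 + 3·142 + 3·108 − 4·20 = 822
  F = 177 + 4·822 (−12 from intervention) = 3453
  W = 14 + 6·20 + 6·822 − 4·3453 = -8746
W: -10444 − (-8746) = -1698

-1698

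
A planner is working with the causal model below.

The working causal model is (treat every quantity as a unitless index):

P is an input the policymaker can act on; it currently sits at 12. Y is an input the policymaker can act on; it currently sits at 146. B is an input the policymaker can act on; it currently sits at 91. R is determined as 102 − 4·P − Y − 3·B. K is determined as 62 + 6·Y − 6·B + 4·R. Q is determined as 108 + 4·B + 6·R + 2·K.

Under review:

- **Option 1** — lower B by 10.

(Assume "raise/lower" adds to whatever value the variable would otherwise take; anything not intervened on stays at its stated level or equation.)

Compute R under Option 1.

Option 1 (B − 10):
  P = 12
  Y = 146
  B = 91 − 10 = 81
  R = 102 − 4·12 − 146 − 3·81 = -335

-335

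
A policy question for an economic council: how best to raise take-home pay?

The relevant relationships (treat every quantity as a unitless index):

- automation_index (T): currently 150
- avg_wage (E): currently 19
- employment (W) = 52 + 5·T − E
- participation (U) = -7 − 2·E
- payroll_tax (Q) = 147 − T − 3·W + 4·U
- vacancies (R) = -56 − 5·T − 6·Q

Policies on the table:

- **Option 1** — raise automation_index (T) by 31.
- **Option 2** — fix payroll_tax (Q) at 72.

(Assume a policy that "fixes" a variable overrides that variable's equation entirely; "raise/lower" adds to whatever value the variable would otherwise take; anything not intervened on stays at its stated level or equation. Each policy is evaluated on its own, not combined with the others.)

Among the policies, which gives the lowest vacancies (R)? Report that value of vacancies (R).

Option 1 (T + 31):
  T = 150 + 31 = 181
  E = 19
  W = 52 + 5·181 − 19 = 938
  U = -7 − 2·19 = -45
  Q = 147 − 181 − 3·938 + 4·(-45) = -3028
  R = -56 − 5·181 − 6·(-3028) = 17207
Option 2 (Q := 72):
  T = 150
  E = 19
  W = 52 + 5·150 − 19 = 783
  U = -7 − 2·19 = -45
  Q = 72
  R = -56 − 5·150 − 6·72 = -1238
Comparing — Option 1: R=17207, Option 2: R=-1238. Lowest is -1238 (Option 2).

-1238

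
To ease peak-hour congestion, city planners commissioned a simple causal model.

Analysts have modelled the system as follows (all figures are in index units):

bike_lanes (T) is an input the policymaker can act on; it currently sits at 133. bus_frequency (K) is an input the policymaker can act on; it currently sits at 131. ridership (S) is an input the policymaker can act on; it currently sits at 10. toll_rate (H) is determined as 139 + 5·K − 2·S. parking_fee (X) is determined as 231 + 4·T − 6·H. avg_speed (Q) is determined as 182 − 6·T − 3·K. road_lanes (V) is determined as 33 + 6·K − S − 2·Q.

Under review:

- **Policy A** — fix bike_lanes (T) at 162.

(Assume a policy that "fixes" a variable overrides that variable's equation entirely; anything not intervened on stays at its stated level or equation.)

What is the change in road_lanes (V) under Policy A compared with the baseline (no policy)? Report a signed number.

348

Baseline:
  T = 133
  K = 131
  S = 10
  Q = 182 − 6·133 − 3·131 = -1009
  V = 33 + 6·131 − 10 − 2·(-1009) = 2827
Policy A (T := 162):
  T = 162
  K = 131
  S = 10
  Q = 182 − 6·162 − 3·131 = -1183
  V = 33 + 6·131 − 10 − 2·(-1183) = 3175
Change in V: 3175 − 2827 = 348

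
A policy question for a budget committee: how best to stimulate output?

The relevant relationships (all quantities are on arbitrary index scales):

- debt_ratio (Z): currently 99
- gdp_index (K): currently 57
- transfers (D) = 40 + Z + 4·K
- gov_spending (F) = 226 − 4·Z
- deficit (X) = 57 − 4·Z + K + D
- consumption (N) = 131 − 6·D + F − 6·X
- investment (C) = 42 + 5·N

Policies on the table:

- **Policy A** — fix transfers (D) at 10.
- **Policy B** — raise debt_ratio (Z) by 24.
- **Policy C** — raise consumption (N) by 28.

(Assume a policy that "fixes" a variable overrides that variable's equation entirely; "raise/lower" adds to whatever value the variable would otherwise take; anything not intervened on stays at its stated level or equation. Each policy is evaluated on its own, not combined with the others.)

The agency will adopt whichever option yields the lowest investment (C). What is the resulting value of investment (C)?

Policy A (D := 10):
  Z = 99
  K = 57
  D = 10
  F = 226 − 4·99 = -170
  X = 57 − 4·99 + 57 + 10 = -272
  N = 131 − 6·10 + (-170) − 6·(-272) = 1533
  C = 42 + 5·1533 = 7707
Policy B (Z + 24):
  Z = 99 + 24 = 123
  K = 57
  D = 40 + 123 + 4·57 = 391
  F = 226 − 4·123 = -266
  X = 57 − 4·123 + 57 + 391 = 13
  N = 131 − 6·391 + (-266) − 6·13 = -2559
  C = 42 + 5·(-2559) = -12753
Policy C (N + 28):
  Z = 99
  K = 57
  D = 40 + 99 + 4·57 = 367
  F = 226 − 4·99 = -170
  X = 57 − 4·99 + 57 + 367 = 85
  N = 131 − 6·367 + (-170) − 6·85 (+28 from intervention) = -2723
  C = 42 + 5·(-2723) = -13573
Comparing — Policy A: C=7707, Policy B: C=-12753, Policy C: C=-13573. Lowest is -13573 (Policy C).

-13573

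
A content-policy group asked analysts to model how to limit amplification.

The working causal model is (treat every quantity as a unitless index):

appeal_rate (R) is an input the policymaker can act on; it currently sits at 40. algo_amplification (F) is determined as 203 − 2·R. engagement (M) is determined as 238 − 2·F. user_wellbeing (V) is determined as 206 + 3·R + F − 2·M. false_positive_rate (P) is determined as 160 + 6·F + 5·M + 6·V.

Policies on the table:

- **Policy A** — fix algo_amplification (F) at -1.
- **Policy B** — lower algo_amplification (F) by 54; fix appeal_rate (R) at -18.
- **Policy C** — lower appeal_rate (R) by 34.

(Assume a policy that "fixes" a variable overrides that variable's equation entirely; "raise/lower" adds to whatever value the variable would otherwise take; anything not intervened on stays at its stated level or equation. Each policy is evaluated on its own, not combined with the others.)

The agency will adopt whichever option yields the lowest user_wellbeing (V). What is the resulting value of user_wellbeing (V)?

Policy A (F := -1):
  R = 40
  F = -1
  M = 238 − 2·(-1) = 240
  V = 206 + 3·40 + (-1) − 2·240 = -155
Policy B (F − 54, R := -18):
  R = -18
  F = 203 − 2·(-18) (−54 from intervention) = 185
  M = 238 − 2·185 = -132
  V = 206 + 3·(-18) + 185 − 2·(-132) = 601
Policy C (R − 34):
  R = 40 − 34 = 6
  F = 203 − 2·6 = 191
  M = 238 − 2·191 = -144
  V = 206 + 3·6 + 191 − 2·(-144) = 703
Comparing — Policy A: V=-155, Policy B: V=601, Policy C: V=703. Lowest is -155 (Policy A).

-155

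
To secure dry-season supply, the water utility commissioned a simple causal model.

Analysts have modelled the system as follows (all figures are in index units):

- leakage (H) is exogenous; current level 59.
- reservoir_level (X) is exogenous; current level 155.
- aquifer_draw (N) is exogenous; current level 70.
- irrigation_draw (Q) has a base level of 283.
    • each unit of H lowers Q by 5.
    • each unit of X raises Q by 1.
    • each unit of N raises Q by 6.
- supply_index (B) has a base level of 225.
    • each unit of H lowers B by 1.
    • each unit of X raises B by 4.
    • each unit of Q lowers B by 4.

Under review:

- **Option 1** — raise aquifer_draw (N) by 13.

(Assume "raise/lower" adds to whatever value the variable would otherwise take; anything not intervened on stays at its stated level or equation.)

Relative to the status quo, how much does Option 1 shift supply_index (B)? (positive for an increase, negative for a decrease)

Baseline:
  H = 59
  X = 155
  N = 70
  Q = 283 − 5·59 + 155 + 6·70 = 563
  B = 225 − 59 + 4·155 − 4·563 = -1466
Option 1 (N + 13):
  H = 59
  X = 155
  N = 70 + 13 = 83
  Q = 283 − 5·59 + 155 + 6·83 = 641
  B = 225 − 59 + 4·155 − 4·641 = -1778
Change in B: -1778 − (-1466) = -312

-312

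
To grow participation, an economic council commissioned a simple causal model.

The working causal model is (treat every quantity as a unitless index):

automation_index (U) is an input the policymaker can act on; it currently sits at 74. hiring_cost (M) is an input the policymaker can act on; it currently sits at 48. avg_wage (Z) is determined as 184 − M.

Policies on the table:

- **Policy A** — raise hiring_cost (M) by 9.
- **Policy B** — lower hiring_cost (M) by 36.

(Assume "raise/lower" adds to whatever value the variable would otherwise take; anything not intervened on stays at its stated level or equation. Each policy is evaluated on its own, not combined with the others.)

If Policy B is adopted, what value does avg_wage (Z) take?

Policy B (M − 36):
  M = 48 − 36 = 12
  Z = 184 − 12 = 172

172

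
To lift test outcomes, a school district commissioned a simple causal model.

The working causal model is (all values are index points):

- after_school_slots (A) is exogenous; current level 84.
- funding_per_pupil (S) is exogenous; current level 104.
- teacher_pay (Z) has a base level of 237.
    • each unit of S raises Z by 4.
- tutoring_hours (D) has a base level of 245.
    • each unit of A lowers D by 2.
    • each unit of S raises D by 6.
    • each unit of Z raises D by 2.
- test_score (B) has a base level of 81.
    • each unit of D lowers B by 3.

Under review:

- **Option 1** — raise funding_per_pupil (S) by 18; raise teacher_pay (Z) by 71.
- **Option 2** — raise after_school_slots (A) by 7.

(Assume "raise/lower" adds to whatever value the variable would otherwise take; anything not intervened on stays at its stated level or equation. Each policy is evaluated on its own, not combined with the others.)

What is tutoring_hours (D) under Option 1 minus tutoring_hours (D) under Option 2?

Option 1 (S + 18, Z + 71):
  A = 84
  S = 104 + 18 = 122
  Z = 237 + 4·122 (+71 from intervention) = 796
  D = 245 − 2·84 + 6·122 + 2·796 = 2401
Option 2 (A + 7):
  A = 84 + 7 = 91
  S = 104
  Z = 237 + 4·104 = 653
  D = 245 − 2·91 + 6·104 + 2·653 = 1993
D: 2401 − 1993 = 408

408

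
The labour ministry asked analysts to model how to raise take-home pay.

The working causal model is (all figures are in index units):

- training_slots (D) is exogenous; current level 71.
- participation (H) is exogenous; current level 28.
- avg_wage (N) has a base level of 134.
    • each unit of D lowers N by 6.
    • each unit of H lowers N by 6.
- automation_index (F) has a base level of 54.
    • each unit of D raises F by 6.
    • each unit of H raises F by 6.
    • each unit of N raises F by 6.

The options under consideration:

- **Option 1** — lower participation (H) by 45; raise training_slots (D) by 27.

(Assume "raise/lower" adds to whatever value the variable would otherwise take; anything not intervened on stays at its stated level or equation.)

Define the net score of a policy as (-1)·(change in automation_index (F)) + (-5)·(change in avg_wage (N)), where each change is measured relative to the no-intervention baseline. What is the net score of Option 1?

-1080

Baseline:
  D = 71
  H = 28
  N = 134 − 6·71 − 6·28 = -460
  F = 54 + 6·71 + 6·28 + 6·(-460) = -2112
Option 1 (H − 45, D + 27):
  D = 71 + 27 = 98
  H = 28 − 45 = -17
  N = 134 − 6·98 − 6·(-17) = -352
  F = 54 + 6·98 + 6·(-17) + 6·(-352) = -1572
ΔF = -1572 − (-2112) = 540; ΔN = -352 − (-460) = 108
Score = (-1)·540 + (-5)·108 = -1080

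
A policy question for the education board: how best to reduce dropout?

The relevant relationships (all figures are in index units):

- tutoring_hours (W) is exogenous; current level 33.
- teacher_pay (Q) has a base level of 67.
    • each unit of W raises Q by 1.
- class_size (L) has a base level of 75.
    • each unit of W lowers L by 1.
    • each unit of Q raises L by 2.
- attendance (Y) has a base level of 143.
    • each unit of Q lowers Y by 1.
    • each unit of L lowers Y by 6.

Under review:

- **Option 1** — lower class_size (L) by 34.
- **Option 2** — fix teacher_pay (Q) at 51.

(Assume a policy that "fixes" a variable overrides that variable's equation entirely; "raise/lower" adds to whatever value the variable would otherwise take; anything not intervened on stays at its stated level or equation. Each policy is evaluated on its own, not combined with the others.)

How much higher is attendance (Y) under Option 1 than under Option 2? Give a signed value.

-433

Option 1 (L − 34):
  W = 33
  Q = 67 + 33 = 100
  L = 75 − 33 + 2·100 (−34 from intervention) = 208
  Y = 143 − 100 − 6·208 = -1205
Option 2 (Q := 51):
  W = 33
  Q = 51
  L = 75 − 33 + 2·51 = 144
  Y = 143 − 51 − 6·144 = -772
Y: -1205 − (-772) = -433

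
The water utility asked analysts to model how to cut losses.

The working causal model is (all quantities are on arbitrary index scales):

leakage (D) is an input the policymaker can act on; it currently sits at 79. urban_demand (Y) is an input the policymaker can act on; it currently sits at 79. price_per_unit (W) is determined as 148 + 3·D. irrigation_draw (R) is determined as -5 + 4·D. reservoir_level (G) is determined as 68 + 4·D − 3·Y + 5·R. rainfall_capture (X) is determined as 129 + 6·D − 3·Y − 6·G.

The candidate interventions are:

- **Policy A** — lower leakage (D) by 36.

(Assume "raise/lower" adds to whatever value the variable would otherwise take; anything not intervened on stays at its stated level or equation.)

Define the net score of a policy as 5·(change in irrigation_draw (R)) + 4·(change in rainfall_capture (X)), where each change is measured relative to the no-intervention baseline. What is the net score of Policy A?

Baseline:
  D = 79
  Y = 79
  R = -5 + 4·79 = 311
  G = 68 + 4·79 − 3·79 + 5·311 = 1702
  X = 129 + 6·79 − 3·79 − 6·1702 = -9846
Policy A (D − 36):
  D = 79 − 36 = 43
  Y = 79
  R = -5 + 4·43 = 167
  G = 68 + 4·43 − 3·79 + 5·167 = 838
  X = 129 + 6·43 − 3·79 − 6·838 = -4878
ΔR = 167 − 311 = -144; ΔX = -4878 − (-9846) = 4968
Score = 5·(-144) + 4·4968 = 19152

19152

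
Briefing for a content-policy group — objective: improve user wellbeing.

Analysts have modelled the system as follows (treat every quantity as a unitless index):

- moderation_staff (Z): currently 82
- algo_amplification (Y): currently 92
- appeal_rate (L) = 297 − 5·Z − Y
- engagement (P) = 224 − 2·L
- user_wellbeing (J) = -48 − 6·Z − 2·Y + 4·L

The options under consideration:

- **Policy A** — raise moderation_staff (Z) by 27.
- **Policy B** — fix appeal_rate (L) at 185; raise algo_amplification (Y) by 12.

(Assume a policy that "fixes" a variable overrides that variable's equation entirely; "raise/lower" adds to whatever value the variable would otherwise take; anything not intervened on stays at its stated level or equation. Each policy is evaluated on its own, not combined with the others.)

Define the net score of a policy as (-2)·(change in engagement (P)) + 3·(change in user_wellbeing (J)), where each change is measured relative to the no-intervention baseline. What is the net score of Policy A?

-2646

Baseline:
  Z = 82
  Y = 92
  L = 297 − 5·82 − 92 = -205
  P = 224 − 2·(-205) = 634
  J = -48 − 6·82 − 2·92 + 4·(-205) = -1544
Policy A (Z + 27):
  Z = 82 + 27 = 109
  Y = 92
  L = 297 − 5·109 − 92 = -340
  P = 224 − 2·(-340) = 904
  J = -48 − 6·109 − 2·92 + 4·(-340) = -2246
ΔP = 904 − 634 = 270; ΔJ = -2246 − (-1544) = -702
Score = (-2)·270 + 3·(-702) = -2646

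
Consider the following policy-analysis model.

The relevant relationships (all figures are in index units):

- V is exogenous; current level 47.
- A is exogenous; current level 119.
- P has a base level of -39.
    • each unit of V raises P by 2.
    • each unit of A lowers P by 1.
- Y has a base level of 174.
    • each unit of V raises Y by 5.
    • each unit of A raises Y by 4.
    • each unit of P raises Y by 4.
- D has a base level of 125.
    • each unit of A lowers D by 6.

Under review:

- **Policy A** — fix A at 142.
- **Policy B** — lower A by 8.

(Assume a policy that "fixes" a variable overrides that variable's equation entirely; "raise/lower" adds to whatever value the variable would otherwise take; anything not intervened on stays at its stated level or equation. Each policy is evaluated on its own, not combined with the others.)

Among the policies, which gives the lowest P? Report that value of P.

Policy A (A := 142):
  V = 47
  A = 142
  P = -39 + 2·47 − 142 = -87
Policy B (A − 8):
  V = 47
  A = 119 − 8 = 111
  P = -39 + 2·47 − 111 = -56
Comparing — Policy A: P=-87, Policy B: P=-56. Lowest is -87 (Policy A).

-87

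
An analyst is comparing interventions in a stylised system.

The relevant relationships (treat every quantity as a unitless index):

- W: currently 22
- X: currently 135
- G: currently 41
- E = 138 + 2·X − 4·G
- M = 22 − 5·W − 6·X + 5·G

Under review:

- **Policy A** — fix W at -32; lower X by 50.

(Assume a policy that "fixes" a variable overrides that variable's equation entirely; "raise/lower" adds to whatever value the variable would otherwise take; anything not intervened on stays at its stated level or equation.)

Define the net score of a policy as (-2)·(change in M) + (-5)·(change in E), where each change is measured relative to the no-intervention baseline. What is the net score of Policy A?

-640

Baseline:
  W = 22
  X = 135
  G = 41
  E = 138 + 2·135 − 4·41 = 244
  M = 22 − 5·22 − 6·135 + 5·41 = -693
Policy A (W := -32, X − 50):
  W = -32
  X = 135 − 50 = 85
  G = 41
  E = 138 + 2·85 − 4·41 = 144
  M = 22 − 5·(-32) − 6·85 + 5·41 = -123
ΔM = -123 − (-693) = 570; ΔE = 144 − 244 = -100
Score = (-2)·570 + (-5)·(-100) = -640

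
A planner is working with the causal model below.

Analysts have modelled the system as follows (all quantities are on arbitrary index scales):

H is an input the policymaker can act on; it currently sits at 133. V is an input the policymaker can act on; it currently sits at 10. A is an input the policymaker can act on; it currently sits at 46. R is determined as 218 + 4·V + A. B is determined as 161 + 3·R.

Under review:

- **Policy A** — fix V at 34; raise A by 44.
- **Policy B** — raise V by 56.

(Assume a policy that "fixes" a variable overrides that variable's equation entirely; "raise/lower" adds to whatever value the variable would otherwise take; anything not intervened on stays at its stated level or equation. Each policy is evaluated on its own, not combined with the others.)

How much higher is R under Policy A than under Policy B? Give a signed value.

-84

Policy A (V := 34, A + 44):
  V = 34
  A = 46 + 44 = 90
  R = 218 + 4·34 + 90 = 444
Policy B (V + 56):
  V = 10 + 56 = 66
  A = 46
  R = 218 + 4·66 + 46 = 528
R: 444 − 528 = -84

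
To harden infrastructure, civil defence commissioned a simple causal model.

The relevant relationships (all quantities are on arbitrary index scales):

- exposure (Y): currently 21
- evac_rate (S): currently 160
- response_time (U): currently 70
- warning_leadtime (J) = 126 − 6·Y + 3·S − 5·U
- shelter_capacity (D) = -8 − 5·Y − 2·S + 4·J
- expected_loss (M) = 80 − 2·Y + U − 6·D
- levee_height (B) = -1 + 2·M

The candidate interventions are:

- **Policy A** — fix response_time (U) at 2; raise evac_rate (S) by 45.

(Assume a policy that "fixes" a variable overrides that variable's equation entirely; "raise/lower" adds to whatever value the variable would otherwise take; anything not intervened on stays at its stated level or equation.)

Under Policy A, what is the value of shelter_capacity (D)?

1897

Policy A (U := 2, S + 45):
  Y = 21
  S = 160 + 45 = 205
  U = 2
  J = 126 − 6·21 + 3·205 − 5·2 = 605
  D = -8 − 5·21 − 2·205 + 4·605 = 1897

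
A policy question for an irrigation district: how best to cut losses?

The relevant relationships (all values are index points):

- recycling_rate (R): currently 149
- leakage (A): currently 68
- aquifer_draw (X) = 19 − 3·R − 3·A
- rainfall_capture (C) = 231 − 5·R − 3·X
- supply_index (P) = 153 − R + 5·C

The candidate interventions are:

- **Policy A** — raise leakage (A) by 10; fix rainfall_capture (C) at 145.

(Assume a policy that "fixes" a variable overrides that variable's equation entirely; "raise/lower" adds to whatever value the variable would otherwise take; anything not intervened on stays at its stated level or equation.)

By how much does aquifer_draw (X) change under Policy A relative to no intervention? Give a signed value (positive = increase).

Baseline:
  R = 149
  A = 68
  X = 19 − 3·149 − 3·68 = -632
Policy A (A + 10, C := 145):
  R = 149
  A = 68 + 10 = 78
  X = 19 − 3·149 − 3·78 = -662
Change in X: -662 − (-632) = -30

-30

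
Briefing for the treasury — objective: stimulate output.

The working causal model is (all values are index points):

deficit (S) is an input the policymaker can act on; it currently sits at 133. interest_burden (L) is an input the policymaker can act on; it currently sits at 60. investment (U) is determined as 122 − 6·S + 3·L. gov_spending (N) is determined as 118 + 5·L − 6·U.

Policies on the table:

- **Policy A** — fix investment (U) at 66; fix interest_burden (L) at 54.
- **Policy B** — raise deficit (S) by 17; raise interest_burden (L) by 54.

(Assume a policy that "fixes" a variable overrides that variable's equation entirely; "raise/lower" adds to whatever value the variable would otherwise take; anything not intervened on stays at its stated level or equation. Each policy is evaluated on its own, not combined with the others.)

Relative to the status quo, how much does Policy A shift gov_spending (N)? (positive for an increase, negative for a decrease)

-3402

Baseline:
  S = 133
  L = 60
  U = 122 − 6·133 + 3·60 = -496
  N = 118 + 5·60 − 6·(-496) = 3394
Policy A (U := 66, L := 54):
  S = 133
  L = 54
  U = 66
  N = 118 + 5·54 − 6·66 = -8
Change in N: -8 − 3394 = -3402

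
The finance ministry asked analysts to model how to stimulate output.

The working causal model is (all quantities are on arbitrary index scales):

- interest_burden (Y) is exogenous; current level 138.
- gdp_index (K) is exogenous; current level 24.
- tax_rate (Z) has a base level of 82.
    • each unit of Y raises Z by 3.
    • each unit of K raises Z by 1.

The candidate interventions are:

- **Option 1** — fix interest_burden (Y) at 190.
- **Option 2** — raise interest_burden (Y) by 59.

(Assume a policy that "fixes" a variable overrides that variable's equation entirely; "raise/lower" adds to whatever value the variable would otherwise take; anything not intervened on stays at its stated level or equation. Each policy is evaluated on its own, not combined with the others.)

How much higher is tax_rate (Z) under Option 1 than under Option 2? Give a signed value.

Option 1 (Y := 190):
  Y = 190
  K = 24
  Z = 82 + 3·190 + 24 = 676
Option 2 (Y + 59):
  Y = 138 + 59 = 197
  K = 24
  Z = 82 + 3·197 + 24 = 697
Z: 676 − 697 = -21

-21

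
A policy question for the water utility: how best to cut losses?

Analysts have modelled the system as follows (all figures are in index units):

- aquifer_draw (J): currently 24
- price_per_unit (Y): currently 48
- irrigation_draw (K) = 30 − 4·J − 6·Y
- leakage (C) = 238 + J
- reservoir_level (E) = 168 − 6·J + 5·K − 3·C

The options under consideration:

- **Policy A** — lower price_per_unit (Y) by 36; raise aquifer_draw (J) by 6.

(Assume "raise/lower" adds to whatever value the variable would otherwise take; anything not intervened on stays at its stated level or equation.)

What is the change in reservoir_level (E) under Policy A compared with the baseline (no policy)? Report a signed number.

906

Baseline:
  J = 24
  Y = 48
  K = 30 − 4·24 − 6·48 = -354
  C = 238 + 24 = 262
  E = 168 − 6·24 + 5·(-354) − 3·262 = -2532
Policy A (Y − 36, J + 6):
  J = 24 + 6 = 30
  Y = 48 − 36 = 12
  K = 30 − 4·30 − 6·12 = -162
  C = 238 + 30 = 268
  E = 168 − 6·30 + 5·(-162) − 3·268 = -1626
Change in E: -1626 − (-2532) = 906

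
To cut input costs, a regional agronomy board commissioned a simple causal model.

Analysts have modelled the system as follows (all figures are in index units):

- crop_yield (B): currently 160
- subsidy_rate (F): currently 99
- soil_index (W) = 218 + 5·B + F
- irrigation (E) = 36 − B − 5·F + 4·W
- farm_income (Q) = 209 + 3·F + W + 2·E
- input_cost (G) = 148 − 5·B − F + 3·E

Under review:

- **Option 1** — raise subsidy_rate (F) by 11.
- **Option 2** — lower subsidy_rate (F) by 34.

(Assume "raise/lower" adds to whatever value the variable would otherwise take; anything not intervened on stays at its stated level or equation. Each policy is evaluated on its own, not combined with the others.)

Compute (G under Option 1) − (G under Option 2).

Option 1 (F + 11):
  B = 160
  F = 99 + 11 = 110
  W = 218 + 5·160 + 110 = 1128
  E = 36 − 160 − 5·110 + 4·1128 = 3838
  G = 148 − 5·160 − 110 + 3·3838 = 10752
Option 2 (F − 34):
  B = 160
  F = 99 − 34 = 65
  W = 218 + 5·160 + 65 = 1083
  E = 36 − 160 − 5·65 + 4·1083 = 3883
  G = 148 − 5·160 − 65 + 3·3883 = 10932
G: 10752 − 10932 = -180

-180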